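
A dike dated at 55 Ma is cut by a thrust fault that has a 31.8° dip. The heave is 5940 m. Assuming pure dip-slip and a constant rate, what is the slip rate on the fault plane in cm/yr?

dip-slip = heave / cos(dip) = 5940 m / cos(31.8°) = 6989 m
rate = 6989 m / 55 Ma = 0.000127 m/yr = 0.0127 cm/yr

0.0127 cm/yr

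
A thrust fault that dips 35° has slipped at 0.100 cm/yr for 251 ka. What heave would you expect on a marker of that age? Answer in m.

dip-slip = rate × time = 0.100 cm/yr × 251 ka = 251 m
heave = dip-slip × cos(dip) = 251 × cos(35°) = 206 m

206 m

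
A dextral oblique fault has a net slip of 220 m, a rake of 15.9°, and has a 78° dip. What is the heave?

dip-slip = net slip × sin(rake) = 220 m × sin(15.9°) = 60.27 m
heave = dip-slip × cos(dip) = 60.27 × cos(78°) = 12.5 m

12.5 m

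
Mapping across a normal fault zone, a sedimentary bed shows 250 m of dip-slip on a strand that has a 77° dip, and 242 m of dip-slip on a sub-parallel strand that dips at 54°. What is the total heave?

heave_A = 250 × cos(77°) = 56.24 m
heave_B = 242 × cos(54°) = 142.2 m
total = 56.24 + 142.2 = 198 m

198 m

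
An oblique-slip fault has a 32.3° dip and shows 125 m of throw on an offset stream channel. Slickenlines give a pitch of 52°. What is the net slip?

dip-slip = throw / sin(dip) = 125 / sin(32.3°) = 233.9 m
net slip = dip-slip / sin(rake) = 233.9 / sin(52°) = 297 m

297 m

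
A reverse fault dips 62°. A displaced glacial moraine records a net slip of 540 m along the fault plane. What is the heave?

heave = dip-slip × cos(dip) = 540 m × cos(62°) = 254 m

254 m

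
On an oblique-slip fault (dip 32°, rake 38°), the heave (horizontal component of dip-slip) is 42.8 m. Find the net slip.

82 m

dip-slip = heave / cos(dip) = 42.8 / cos(32°) = 50.47 m
net slip = dip-slip / sin(rake) = 50.47 / sin(38°) = 82 m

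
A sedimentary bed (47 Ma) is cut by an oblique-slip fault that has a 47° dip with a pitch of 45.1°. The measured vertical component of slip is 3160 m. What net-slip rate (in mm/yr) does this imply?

dip-slip = throw / sin(dip) = 3160 / sin(47°) = 4321 m
net slip = dip-slip / sin(rake) = 4321 / sin(45.1°) = 6100 m
rate = 6100 m / 47 Ma = 0.000130 m/yr = 0.130 mm/yr

0.130 mm/yr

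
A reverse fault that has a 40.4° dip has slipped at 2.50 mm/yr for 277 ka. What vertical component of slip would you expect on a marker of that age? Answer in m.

dip-slip = rate × time = 2.50 mm/yr × 277 ka = 692.5 m
throw = dip-slip × sin(dip) = 692.5 × sin(40.4°) = 449 m

449 m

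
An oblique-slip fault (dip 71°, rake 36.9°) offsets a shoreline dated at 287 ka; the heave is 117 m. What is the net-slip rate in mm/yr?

dip-slip = heave / cos(dip) = 117 / cos(71°) = 359.4 m
net slip = dip-slip / sin(rake) = 359.4 / sin(36.9°) = 598.5 m
rate = 598.5 m / 287 ka = 0.00209 m/yr = 2.09 mm/yr

2.09 mm/yr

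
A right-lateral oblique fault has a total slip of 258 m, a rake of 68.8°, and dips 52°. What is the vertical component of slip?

dip-slip = net slip × sin(rake) = 258 m × sin(68.8°) = 240.5 m
throw = dip-slip × sin(dip) = 240.5 × sin(52°) = 190 m

190 m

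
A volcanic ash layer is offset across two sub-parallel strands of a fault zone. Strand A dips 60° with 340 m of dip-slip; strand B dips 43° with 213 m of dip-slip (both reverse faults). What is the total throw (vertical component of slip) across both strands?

440 m

throw_A = 340 × sin(60°) = 294.4 m
throw_B = 213 × sin(43°) = 145.3 m
total = 294.4 + 145.3 = 440 m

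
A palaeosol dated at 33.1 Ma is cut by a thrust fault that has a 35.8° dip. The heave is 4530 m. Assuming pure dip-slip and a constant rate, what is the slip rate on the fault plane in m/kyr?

dip-slip = heave / cos(dip) = 4530 m / cos(35.8°) = 5585 m
rate = 5585 m / 33.1 Ma = 0.000169 m/yr = 0.169 m/kyr

0.169 m/kyr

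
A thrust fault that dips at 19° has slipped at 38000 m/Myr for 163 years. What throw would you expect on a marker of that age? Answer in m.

dip-slip = rate × time = 38000 m/Myr × 163 years = 6.194 m
throw = dip-slip × sin(dip) = 6.194 × sin(19°) = 2.02 m

2.02 m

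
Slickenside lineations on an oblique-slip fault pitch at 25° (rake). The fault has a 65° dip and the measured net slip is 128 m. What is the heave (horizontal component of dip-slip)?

dip-slip = net slip × sin(rake) = 128 m × sin(25°) = 54.10 m
heave = dip-slip × cos(dip) = 54.10 × cos(65°) = 22.9 m

22.9 m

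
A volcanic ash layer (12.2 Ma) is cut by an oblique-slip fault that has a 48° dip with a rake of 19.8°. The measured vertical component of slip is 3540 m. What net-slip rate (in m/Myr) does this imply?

1150 m/Myr

dip-slip = throw / sin(dip) = 3540 / sin(48°) = 4764 m
net slip = dip-slip / sin(rake) = 4764 / sin(19.8°) = 14060 m
rate = 14060 m / 12.2 Ma = 0.00115 m/yr = 1150 m/Myr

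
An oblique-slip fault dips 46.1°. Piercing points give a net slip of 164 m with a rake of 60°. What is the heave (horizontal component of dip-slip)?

dip-slip = net slip × sin(rake) = 164 m × sin(60°) = 142 m
heave = dip-slip × cos(dip) = 142 × cos(46.1°) = 98.5 m

98.5 m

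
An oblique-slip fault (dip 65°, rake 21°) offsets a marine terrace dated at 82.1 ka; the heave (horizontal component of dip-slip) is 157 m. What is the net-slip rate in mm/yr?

12.6 mm/yr

dip-slip = heave / cos(dip) = 157 / cos(65°) = 371.5 m
net slip = dip-slip / sin(rake) = 371.5 / sin(21°) = 1037 m
rate = 1037 m / 82.1 ka = 0.0126 m/yr = 12.6 mm/yr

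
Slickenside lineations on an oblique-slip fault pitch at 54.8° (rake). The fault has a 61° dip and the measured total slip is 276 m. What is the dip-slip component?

dip-slip = net slip × sin(rake) = 276 m × sin(54.8°) = 226 m

226 m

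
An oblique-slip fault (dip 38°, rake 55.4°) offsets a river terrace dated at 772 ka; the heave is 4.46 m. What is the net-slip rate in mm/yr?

0.00891 mm/yr

dip-slip = heave / cos(dip) = 4.46 / cos(38°) = 5.660 m
net slip = dip-slip / sin(rake) = 5.660 / sin(55.4°) = 6.876 m
rate = 6.876 m / 772 ka = 0.00000891 m/yr = 0.00891 mm/yr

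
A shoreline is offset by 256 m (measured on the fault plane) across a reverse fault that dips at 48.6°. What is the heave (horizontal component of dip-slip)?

169 m

heave = dip-slip × cos(dip) = 256 m × cos(48.6°) = 169 m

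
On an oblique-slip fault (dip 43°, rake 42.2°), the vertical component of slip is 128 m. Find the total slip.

279 m

dip-slip = throw / sin(dip) = 128 / sin(43°) = 187.7 m
net slip = dip-slip / sin(rake) = 187.7 / sin(42.2°) = 279 m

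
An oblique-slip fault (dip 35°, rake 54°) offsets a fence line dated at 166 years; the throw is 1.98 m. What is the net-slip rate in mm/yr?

dip-slip = throw / sin(dip) = 1.98 / sin(35°) = 3.452 m
net slip = dip-slip / sin(rake) = 3.452 / sin(54°) = 4.267 m
rate = 4.267 m / 166 years = 0.0257 m/yr = 25.7 mm/yr

25.7 mm/yr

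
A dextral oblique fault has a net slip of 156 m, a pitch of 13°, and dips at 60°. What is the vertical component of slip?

dip-slip = net slip × sin(rake) = 156 m × sin(13°) = 35.09 m
throw = dip-slip × sin(dip) = 35.09 × sin(60°) = 30.4 m

30.4 m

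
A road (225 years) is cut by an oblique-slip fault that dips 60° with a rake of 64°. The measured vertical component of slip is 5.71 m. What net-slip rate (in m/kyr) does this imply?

dip-slip = throw / sin(dip) = 5.71 / sin(60°) = 6.593 m
net slip = dip-slip / sin(rake) = 6.593 / sin(64°) = 7.336 m
rate = 7.336 m / 225 years = 0.0326 m/yr = 32.6 m/kyr

32.6 m/kyr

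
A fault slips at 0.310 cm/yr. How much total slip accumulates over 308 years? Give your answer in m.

0.955 m

slip = rate × time = 0.310 cm/yr × 308 years = 0.955 m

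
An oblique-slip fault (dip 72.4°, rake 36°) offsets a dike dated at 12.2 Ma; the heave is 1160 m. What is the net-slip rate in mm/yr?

0.535 mm/yr

dip-slip = heave / cos(dip) = 1160 / cos(72.4°) = 3836 m
net slip = dip-slip / sin(rake) = 3836 / sin(36°) = 6527 m
rate = 6527 m / 12.2 Ma = 0.000535 m/yr = 0.535 mm/yr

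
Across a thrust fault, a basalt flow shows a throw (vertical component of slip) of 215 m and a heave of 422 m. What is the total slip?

net slip = √(throw² + heave²) = √(215² + 422²) = 474 m

474 m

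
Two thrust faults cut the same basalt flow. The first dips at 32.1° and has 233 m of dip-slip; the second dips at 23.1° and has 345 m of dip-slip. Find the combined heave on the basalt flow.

515 m

heave_A = 233 × cos(32.1°) = 197.4 m
heave_B = 345 × cos(23.1°) = 317.3 m
total = 197.4 + 317.3 = 515 m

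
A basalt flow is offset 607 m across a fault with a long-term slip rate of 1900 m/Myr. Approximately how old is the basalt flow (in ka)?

age = offset / rate = 607 m / (1900 m/Myr) = 319000 yr = 319 ka

319 ka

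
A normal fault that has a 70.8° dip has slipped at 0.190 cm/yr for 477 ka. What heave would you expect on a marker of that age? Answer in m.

298 m

dip-slip = rate × time = 0.190 cm/yr × 477 ka = 906.3 m
heave = dip-slip × cos(dip) = 906.3 × cos(70.8°) = 298 m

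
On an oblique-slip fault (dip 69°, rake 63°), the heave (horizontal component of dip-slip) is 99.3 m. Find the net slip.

311 m

dip-slip = heave / cos(dip) = 99.3 / cos(69°) = 277.1 m
net slip = dip-slip / sin(rake) = 277.1 / sin(63°) = 311 m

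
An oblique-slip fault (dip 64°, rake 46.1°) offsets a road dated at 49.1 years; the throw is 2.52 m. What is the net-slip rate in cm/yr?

7.92 cm/yr

dip-slip = throw / sin(dip) = 2.52 / sin(64°) = 2.804 m
net slip = dip-slip / sin(rake) = 2.804 / sin(46.1°) = 3.891 m
rate = 3.891 m / 49.1 years = 0.0792 m/yr = 7.92 cm/yr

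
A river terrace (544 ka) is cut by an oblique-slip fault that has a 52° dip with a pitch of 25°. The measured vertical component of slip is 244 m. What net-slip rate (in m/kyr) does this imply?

1.35 m/kyr

dip-slip = throw / sin(dip) = 244 / sin(52°) = 309.6 m
net slip = dip-slip / sin(rake) = 309.6 / sin(25°) = 732.7 m
rate = 732.7 m / 544 ka = 0.00135 m/yr = 1.35 m/kyr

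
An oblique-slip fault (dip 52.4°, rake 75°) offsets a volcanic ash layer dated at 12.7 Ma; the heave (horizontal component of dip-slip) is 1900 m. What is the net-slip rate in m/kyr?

0.254 m/kyr

dip-slip = heave / cos(dip) = 1900 / cos(52.4°) = 3114 m
net slip = dip-slip / sin(rake) = 3114 / sin(75°) = 3224 m
rate = 3224 m / 12.7 Ma = 0.000254 m/yr = 0.254 m/kyr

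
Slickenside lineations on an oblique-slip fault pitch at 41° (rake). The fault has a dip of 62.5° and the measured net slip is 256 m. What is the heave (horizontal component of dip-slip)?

dip-slip = net slip × sin(rake) = 256 m × sin(41°) = 168 m
heave = dip-slip × cos(dip) = 168 × cos(62.5°) = 77.6 m

77.6 m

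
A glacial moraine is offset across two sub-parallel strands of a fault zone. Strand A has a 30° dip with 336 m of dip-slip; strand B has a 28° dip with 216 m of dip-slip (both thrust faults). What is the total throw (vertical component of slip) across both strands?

269 m

throw_A = 336 × sin(30°) = 168 m
throw_B = 216 × sin(28°) = 101.4 m
total = 168 + 101.4 = 269 m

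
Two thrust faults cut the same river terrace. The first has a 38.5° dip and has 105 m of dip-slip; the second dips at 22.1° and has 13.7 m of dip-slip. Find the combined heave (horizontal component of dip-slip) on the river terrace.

94.9 m

heave_A = 105 × cos(38.5°) = 82.17 m
heave_B = 13.7 × cos(22.1°) = 12.69 m
total = 82.17 + 12.69 = 94.9 m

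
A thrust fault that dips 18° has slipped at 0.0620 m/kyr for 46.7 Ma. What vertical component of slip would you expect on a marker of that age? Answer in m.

895 m

dip-slip = rate × time = 0.0620 m/kyr × 46.7 Ma = 2895 m
throw = dip-slip × sin(dip) = 2895 × sin(18°) = 895 m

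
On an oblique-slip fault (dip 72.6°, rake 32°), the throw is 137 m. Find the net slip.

271 m

dip-slip = throw / sin(dip) = 137 / sin(72.6°) = 143.6 m
net slip = dip-slip / sin(rake) = 143.6 / sin(32°) = 271 m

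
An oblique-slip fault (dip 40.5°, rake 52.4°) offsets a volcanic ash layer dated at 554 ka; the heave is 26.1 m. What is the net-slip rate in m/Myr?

78.2 m/Myr

dip-slip = heave / cos(dip) = 26.1 / cos(40.5°) = 34.32 m
net slip = dip-slip / sin(rake) = 34.32 / sin(52.4°) = 43.32 m
rate = 43.32 m / 554 ka = 0.0000782 m/yr = 78.2 m/Myr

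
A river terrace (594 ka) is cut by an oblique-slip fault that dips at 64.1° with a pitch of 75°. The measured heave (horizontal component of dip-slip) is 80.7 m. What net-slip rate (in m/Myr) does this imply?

dip-slip = heave / cos(dip) = 80.7 / cos(64.1°) = 184.8 m
net slip = dip-slip / sin(rake) = 184.8 / sin(75°) = 191.3 m
rate = 191.3 m / 594 ka = 0.000322 m/yr = 322 m/Myr

322 m/Myr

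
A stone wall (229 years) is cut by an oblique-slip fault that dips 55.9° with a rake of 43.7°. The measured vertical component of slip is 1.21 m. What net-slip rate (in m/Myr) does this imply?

dip-slip = throw / sin(dip) = 1.21 / sin(55.9°) = 1.461 m
net slip = dip-slip / sin(rake) = 1.461 / sin(43.7°) = 2.115 m
rate = 2.115 m / 229 years = 0.00924 m/yr = 9240 m/Myr

9240 m/Myr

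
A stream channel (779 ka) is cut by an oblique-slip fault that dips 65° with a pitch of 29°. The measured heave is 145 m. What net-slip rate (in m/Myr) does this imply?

dip-slip = heave / cos(dip) = 145 / cos(65°) = 343.1 m
net slip = dip-slip / sin(rake) = 343.1 / sin(29°) = 707.7 m
rate = 707.7 m / 779 ka = 0.000908 m/yr = 908 m/Myr

908 m/Myr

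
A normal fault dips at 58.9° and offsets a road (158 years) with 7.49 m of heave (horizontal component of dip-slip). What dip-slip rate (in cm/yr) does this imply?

dip-slip = heave / cos(dip) = 7.49 m / cos(58.9°) = 14.50 m
rate = 14.50 m / 158 years = 0.0918 m/yr = 9.18 cm/yr

9.18 cm/yr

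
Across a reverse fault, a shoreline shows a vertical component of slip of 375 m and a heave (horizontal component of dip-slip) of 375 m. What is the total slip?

net slip = √(throw² + heave²) = √(375² + 375²) = 530 m

530 m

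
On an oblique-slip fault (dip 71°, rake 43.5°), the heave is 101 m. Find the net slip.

451 m

dip-slip = heave / cos(dip) = 101 / cos(71°) = 310.2 m
net slip = dip-slip / sin(rake) = 310.2 / sin(43.5°) = 451 m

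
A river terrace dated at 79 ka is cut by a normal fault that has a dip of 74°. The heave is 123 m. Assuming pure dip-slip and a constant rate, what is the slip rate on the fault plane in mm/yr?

dip-slip = heave / cos(dip) = 123 m / cos(74°) = 446.2 m
rate = 446.2 m / 79 ka = 0.00565 m/yr = 5.65 mm/yr

5.65 mm/yr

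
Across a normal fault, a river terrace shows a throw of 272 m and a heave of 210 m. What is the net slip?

net slip = √(throw² + heave²) = √(272² + 210²) = 344 m

344 m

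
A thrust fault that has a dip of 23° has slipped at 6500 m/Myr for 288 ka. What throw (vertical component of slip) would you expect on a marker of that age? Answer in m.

dip-slip = rate × time = 6500 m/Myr × 288 ka = 1872 m
throw = dip-slip × sin(dip) = 1872 × sin(23°) = 731 m

731 m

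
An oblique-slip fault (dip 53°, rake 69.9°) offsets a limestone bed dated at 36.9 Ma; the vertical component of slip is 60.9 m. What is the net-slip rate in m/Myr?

dip-slip = throw / sin(dip) = 60.9 / sin(53°) = 76.26 m
net slip = dip-slip / sin(rake) = 76.26 / sin(69.9°) = 81.20 m
rate = 81.20 m / 36.9 Ma = 0.00000220 m/yr = 2.20 m/Myr

2.20 m/Myr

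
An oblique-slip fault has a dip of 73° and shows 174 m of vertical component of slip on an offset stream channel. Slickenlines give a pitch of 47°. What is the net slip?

249 m

dip-slip = throw / sin(dip) = 174 / sin(73°) = 182 m
net slip = dip-slip / sin(rake) = 182 / sin(47°) = 249 m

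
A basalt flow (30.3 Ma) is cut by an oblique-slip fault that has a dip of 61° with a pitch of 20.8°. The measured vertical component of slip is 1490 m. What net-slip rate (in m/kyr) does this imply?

0.158 m/kyr

dip-slip = throw / sin(dip) = 1490 / sin(61°) = 1704 m
net slip = dip-slip / sin(rake) = 1704 / sin(20.8°) = 4797 m
rate = 4797 m / 30.3 Ma = 0.000158 m/yr = 0.158 m/kyr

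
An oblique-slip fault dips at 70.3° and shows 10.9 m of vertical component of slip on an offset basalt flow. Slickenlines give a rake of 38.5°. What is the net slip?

18.6 m

dip-slip = throw / sin(dip) = 10.9 / sin(70.3°) = 11.58 m
net slip = dip-slip / sin(rake) = 11.58 / sin(38.5°) = 18.6 m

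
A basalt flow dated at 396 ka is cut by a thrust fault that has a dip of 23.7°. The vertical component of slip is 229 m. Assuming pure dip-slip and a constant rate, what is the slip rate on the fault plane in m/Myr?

dip-slip = throw / sin(dip) = 229 m / sin(23.7°) = 569.7 m
rate = 569.7 m / 396 ka = 0.00144 m/yr = 1440 m/Myr

1440 m/Myr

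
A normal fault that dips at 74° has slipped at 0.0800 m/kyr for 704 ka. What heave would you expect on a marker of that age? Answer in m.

15.5 m

dip-slip = rate × time = 0.0800 m/kyr × 704 ka = 56.32 m
heave = dip-slip × cos(dip) = 56.32 × cos(74°) = 15.5 m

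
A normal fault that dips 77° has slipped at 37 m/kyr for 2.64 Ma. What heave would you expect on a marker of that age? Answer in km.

22 km

dip-slip = rate × time = 37 m/kyr × 2.64 Ma = 97680 m
heave = dip-slip × cos(dip) = 97680 × cos(77°) = 22000 m = 22 km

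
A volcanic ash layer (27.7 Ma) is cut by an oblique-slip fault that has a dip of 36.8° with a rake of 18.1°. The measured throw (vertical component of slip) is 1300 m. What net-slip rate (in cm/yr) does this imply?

0.0252 cm/yr

dip-slip = throw / sin(dip) = 1300 / sin(36.8°) = 2170 m
net slip = dip-slip / sin(rake) = 2170 / sin(18.1°) = 6985 m
rate = 6985 m / 27.7 Ma = 0.000252 m/yr = 0.0252 cm/yr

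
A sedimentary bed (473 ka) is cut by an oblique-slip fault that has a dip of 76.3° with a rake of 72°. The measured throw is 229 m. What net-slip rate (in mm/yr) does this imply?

0.524 mm/yr

dip-slip = throw / sin(dip) = 229 / sin(76.3°) = 235.7 m
net slip = dip-slip / sin(rake) = 235.7 / sin(72°) = 247.8 m
rate = 247.8 m / 473 ka = 0.000524 m/yr = 0.524 mm/yr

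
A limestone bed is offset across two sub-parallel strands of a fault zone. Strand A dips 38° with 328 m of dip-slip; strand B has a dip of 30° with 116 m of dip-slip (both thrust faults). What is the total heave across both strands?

359 m

heave_A = 328 × cos(38°) = 258.5 m
heave_B = 116 × cos(30°) = 100.5 m
total = 258.5 + 100.5 = 359 m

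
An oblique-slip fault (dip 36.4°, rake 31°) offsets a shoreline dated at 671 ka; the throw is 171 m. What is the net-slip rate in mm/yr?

dip-slip = throw / sin(dip) = 171 / sin(36.4°) = 288.2 m
net slip = dip-slip / sin(rake) = 288.2 / sin(31°) = 559.5 m
rate = 559.5 m / 671 ka = 0.000834 m/yr = 0.834 mm/yr

0.834 mm/yr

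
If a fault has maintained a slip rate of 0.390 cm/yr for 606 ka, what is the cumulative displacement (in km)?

slip = rate × time = 0.390 cm/yr × 606 ka = 2360 m = 2.36 km

2.36 km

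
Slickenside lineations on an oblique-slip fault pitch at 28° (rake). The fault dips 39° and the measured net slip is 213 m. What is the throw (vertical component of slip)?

62.9 m

dip-slip = net slip × sin(rake) = 213 m × sin(28°) = 100 m
throw = dip-slip × sin(dip) = 100 × sin(39°) = 62.9 m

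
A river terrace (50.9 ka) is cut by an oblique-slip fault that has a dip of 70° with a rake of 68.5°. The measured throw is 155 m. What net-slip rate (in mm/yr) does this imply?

3.48 mm/yr

dip-slip = throw / sin(dip) = 155 / sin(70°) = 164.9 m
net slip = dip-slip / sin(rake) = 164.9 / sin(68.5°) = 177.3 m
rate = 177.3 m / 50.9 ka = 0.00348 m/yr = 3.48 mm/yr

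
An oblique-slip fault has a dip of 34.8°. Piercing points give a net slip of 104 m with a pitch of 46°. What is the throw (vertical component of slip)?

42.7 m

dip-slip = net slip × sin(rake) = 104 m × sin(46°) = 74.81 m
throw = dip-slip × sin(dip) = 74.81 × sin(34.8°) = 42.7 m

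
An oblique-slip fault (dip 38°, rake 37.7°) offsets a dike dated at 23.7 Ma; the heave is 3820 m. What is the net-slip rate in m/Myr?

334 m/Myr

dip-slip = heave / cos(dip) = 3820 / cos(38°) = 4848 m
net slip = dip-slip / sin(rake) = 4848 / sin(37.7°) = 7927 m
rate = 7927 m / 23.7 Ma = 0.000334 m/yr = 334 m/Myr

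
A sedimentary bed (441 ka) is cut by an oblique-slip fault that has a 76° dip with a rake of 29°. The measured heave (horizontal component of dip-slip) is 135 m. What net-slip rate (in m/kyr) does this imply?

2.61 m/kyr

dip-slip = heave / cos(dip) = 135 / cos(76°) = 558 m
net slip = dip-slip / sin(rake) = 558 / sin(29°) = 1151 m
rate = 1151 m / 441 ka = 0.00261 m/yr = 2.61 m/kyr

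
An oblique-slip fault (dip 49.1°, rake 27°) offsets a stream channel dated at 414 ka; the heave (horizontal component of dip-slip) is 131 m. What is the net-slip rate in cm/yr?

0.106 cm/yr

dip-slip = heave / cos(dip) = 131 / cos(49.1°) = 200.1 m
net slip = dip-slip / sin(rake) = 200.1 / sin(27°) = 440.7 m
rate = 440.7 m / 414 ka = 0.00106 m/yr = 0.106 cm/yr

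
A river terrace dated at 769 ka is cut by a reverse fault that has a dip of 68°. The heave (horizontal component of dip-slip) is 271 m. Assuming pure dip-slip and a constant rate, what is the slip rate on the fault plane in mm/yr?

dip-slip = heave / cos(dip) = 271 m / cos(68°) = 723.4 m
rate = 723.4 m / 769 ka = 0.000941 m/yr = 0.941 mm/yr

0.941 mm/yr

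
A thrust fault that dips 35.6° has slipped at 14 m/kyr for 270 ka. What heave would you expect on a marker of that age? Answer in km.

dip-slip = rate × time = 14 m/kyr × 270 ka = 3780 m
heave = dip-slip × cos(dip) = 3780 × cos(35.6°) = 3070 m = 3.07 km

3.07 km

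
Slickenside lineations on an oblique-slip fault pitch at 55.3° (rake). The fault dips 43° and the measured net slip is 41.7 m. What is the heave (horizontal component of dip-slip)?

25.1 m

dip-slip = net slip × sin(rake) = 41.7 m × sin(55.3°) = 34.28 m
heave = dip-slip × cos(dip) = 34.28 × cos(43°) = 25.1 m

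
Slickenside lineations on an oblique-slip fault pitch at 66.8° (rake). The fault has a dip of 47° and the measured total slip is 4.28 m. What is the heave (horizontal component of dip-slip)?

dip-slip = net slip × sin(rake) = 4.28 m × sin(66.8°) = 3.934 m
heave = dip-slip × cos(dip) = 3.934 × cos(47°) = 2.68 m

2.68 m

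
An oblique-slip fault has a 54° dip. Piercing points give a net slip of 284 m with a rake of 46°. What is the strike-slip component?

strike-slip = net slip × cos(rake) = 284 m × cos(46°) = 197 m

197 m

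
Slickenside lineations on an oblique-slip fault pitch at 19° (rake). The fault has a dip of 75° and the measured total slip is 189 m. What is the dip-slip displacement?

dip-slip = net slip × sin(rake) = 189 m × sin(19°) = 61.5 m

61.5 m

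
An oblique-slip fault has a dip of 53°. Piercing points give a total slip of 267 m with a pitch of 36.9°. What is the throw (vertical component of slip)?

dip-slip = net slip × sin(rake) = 267 m × sin(36.9°) = 160.3 m
throw = dip-slip × sin(dip) = 160.3 × sin(53°) = 128 m

128 m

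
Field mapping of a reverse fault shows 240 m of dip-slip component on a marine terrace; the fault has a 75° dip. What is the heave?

heave = dip-slip × cos(dip) = 240 m × cos(75°) = 62.1 m

62.1 m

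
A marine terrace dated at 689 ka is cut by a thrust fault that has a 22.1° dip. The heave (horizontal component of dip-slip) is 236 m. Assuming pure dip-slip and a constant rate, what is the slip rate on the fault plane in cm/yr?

dip-slip = heave / cos(dip) = 236 m / cos(22.1°) = 254.7 m
rate = 254.7 m / 689 ka = 0.000370 m/yr = 0.0370 cm/yr

0.0370 cm/yr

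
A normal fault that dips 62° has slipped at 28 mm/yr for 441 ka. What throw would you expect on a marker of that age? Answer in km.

dip-slip = rate × time = 28 mm/yr × 441 ka = 12350 m
throw = dip-slip × sin(dip) = 12350 × sin(62°) = 10900 m = 10.9 km

10.9 km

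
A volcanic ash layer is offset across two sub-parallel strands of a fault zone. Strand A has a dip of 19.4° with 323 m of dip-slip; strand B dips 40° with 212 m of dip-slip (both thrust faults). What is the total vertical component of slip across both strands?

244 m

throw_A = 323 × sin(19.4°) = 107.3 m
throw_B = 212 × sin(40°) = 136.3 m
total = 107.3 + 136.3 = 244 m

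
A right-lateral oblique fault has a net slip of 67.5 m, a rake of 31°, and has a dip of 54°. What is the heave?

20.4 m

dip-slip = net slip × sin(rake) = 67.5 m × sin(31°) = 34.77 m
heave = dip-slip × cos(dip) = 34.77 × cos(54°) = 20.4 m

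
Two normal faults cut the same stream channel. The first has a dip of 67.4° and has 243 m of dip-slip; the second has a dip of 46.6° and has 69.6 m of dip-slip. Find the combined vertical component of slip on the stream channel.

275 m

throw_A = 243 × sin(67.4°) = 224.3 m
throw_B = 69.6 × sin(46.6°) = 50.57 m
total = 224.3 + 50.57 = 275 m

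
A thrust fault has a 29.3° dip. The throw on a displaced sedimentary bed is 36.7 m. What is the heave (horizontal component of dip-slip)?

65.4 m

heave = throw / tan(dip) = 36.7 / tan(29.3°) = 65.4 m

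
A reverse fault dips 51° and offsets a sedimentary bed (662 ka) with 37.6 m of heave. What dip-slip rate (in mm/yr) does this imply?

dip-slip = heave / cos(dip) = 37.6 m / cos(51°) = 59.75 m
rate = 59.75 m / 662 ka = 0.0000903 m/yr = 0.0903 mm/yr

0.0903 mm/yr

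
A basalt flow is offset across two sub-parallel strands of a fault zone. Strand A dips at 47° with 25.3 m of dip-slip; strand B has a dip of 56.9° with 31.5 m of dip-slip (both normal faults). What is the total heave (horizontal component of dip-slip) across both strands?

heave_A = 25.3 × cos(47°) = 17.25 m
heave_B = 31.5 × cos(56.9°) = 17.20 m
total = 17.25 + 17.20 = 34.5 m

34.5 m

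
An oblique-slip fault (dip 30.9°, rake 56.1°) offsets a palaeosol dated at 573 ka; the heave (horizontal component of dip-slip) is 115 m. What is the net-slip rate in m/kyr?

dip-slip = heave / cos(dip) = 115 / cos(30.9°) = 134 m
net slip = dip-slip / sin(rake) = 134 / sin(56.1°) = 161.5 m
rate = 161.5 m / 573 ka = 0.000282 m/yr = 0.282 m/kyr

0.282 m/kyr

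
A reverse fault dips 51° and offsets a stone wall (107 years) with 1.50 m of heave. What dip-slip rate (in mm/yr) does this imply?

dip-slip = heave / cos(dip) = 1.50 m / cos(51°) = 2.384 m
rate = 2.384 m / 107 years = 0.0223 m/yr = 22.3 mm/yr

22.3 mm/yr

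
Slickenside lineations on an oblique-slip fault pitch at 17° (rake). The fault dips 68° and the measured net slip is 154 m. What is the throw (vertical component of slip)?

41.7 m

dip-slip = net slip × sin(rake) = 154 m × sin(17°) = 45.03 m
throw = dip-slip × sin(dip) = 45.03 × sin(68°) = 41.7 m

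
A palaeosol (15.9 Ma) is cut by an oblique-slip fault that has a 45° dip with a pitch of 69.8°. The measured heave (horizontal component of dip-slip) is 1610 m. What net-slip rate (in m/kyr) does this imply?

0.153 m/kyr

dip-slip = heave / cos(dip) = 1610 / cos(45°) = 2277 m
net slip = dip-slip / sin(rake) = 2277 / sin(69.8°) = 2426 m
rate = 2426 m / 15.9 Ma = 0.000153 m/yr = 0.153 m/kyr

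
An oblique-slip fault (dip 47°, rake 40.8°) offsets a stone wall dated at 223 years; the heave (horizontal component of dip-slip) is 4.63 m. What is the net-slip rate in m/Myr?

dip-slip = heave / cos(dip) = 4.63 / cos(47°) = 6.789 m
net slip = dip-slip / sin(rake) = 6.789 / sin(40.8°) = 10.39 m
rate = 10.39 m / 223 years = 0.0466 m/yr = 46600 m/Myr

46600 m/Myr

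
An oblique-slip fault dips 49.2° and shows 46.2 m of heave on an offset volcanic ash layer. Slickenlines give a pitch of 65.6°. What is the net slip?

dip-slip = heave / cos(dip) = 46.2 / cos(49.2°) = 70.70 m
net slip = dip-slip / sin(rake) = 70.70 / sin(65.6°) = 77.6 m

77.6 m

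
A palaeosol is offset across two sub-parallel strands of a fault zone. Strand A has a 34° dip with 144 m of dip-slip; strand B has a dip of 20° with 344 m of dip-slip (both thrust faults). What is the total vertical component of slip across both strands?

198 m

throw_A = 144 × sin(34°) = 80.52 m
throw_B = 344 × sin(20°) = 117.7 m
total = 80.52 + 117.7 = 198 m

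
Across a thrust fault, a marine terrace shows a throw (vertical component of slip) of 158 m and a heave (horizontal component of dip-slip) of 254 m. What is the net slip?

299 m

net slip = √(throw² + heave²) = √(158² + 254²) = 299 m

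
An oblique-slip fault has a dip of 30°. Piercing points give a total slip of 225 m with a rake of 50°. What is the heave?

149 m

dip-slip = net slip × sin(rake) = 225 m × sin(50°) = 172.4 m
heave = dip-slip × cos(dip) = 172.4 × cos(30°) = 149 m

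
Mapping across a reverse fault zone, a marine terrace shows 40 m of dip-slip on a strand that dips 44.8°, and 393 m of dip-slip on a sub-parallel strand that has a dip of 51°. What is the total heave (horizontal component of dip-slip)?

276 m

heave_A = 40 × cos(44.8°) = 28.38 m
heave_B = 393 × cos(51°) = 247.3 m
total = 28.38 + 247.3 = 276 m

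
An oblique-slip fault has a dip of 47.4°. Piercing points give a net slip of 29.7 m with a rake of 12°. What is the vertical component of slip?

4.55 m

dip-slip = net slip × sin(rake) = 29.7 m × sin(12°) = 6.175 m
throw = dip-slip × sin(dip) = 6.175 × sin(47.4°) = 4.55 m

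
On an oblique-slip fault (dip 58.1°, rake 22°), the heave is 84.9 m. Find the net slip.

dip-slip = heave / cos(dip) = 84.9 / cos(58.1°) = 160.7 m
net slip = dip-slip / sin(rake) = 160.7 / sin(22°) = 429 m

429 m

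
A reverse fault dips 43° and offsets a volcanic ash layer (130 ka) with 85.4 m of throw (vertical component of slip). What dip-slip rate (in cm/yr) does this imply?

dip-slip = throw / sin(dip) = 85.4 m / sin(43°) = 125.2 m
rate = 125.2 m / 130 ka = 0.000963 m/yr = 0.0963 cm/yr

0.0963 cm/yr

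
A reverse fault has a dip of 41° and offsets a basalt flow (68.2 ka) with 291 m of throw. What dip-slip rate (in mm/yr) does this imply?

6.50 mm/yr

dip-slip = throw / sin(dip) = 291 m / sin(41°) = 443.6 m
rate = 443.6 m / 68.2 ka = 0.00650 m/yr = 6.50 mm/yr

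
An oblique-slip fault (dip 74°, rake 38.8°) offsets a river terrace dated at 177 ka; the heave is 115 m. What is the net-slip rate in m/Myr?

dip-slip = heave / cos(dip) = 115 / cos(74°) = 417.2 m
net slip = dip-slip / sin(rake) = 417.2 / sin(38.8°) = 665.8 m
rate = 665.8 m / 177 ka = 0.00376 m/yr = 3760 m/Myr

3760 m/Myr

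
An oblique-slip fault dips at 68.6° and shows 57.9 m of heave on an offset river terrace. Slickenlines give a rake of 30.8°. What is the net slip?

310 m

dip-slip = heave / cos(dip) = 57.9 / cos(68.6°) = 158.7 m
net slip = dip-slip / sin(rake) = 158.7 / sin(30.8°) = 310 m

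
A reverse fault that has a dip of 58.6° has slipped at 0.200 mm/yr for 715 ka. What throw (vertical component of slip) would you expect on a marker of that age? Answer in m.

122 m

dip-slip = rate × time = 0.200 mm/yr × 715 ka = 143 m
throw = dip-slip × sin(dip) = 143 × sin(58.6°) = 122 m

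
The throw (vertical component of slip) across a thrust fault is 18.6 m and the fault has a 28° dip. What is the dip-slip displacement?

39.6 m

dip-slip = throw / sin(dip) = 18.6 / sin(28°) = 39.6 m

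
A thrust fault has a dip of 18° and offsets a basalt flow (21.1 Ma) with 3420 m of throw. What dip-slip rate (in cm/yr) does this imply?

dip-slip = throw / sin(dip) = 3420 m / sin(18°) = 11070 m
rate = 11070 m / 21.1 Ma = 0.000525 m/yr = 0.0525 cm/yr

0.0525 cm/yr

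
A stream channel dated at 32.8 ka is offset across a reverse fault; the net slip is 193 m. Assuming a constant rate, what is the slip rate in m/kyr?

rate = 193 m / 32.8 ka = 0.00588 m/yr = 5.88 m/kyr

5.88 m/kyr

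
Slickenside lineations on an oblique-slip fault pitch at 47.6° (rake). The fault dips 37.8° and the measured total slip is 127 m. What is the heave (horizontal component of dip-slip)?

dip-slip = net slip × sin(rake) = 127 m × sin(47.6°) = 93.78 m
heave = dip-slip × cos(dip) = 93.78 × cos(37.8°) = 74.1 m

74.1 m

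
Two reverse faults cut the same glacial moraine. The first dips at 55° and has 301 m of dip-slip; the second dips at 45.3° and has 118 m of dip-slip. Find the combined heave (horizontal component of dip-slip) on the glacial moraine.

256 m

heave_A = 301 × cos(55°) = 172.6 m
heave_B = 118 × cos(45.3°) = 83 m
total = 172.6 + 83 = 256 m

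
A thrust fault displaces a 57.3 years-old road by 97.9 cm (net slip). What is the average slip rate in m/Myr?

rate = 97.9 cm / 57.3 years = 0.0171 m/yr = 17100 m/Myr

17100 m/Myr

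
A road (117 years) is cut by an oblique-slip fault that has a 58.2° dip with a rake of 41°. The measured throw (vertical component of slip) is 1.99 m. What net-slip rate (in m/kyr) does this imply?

dip-slip = throw / sin(dip) = 1.99 / sin(58.2°) = 2.341 m
net slip = dip-slip / sin(rake) = 2.341 / sin(41°) = 3.569 m
rate = 3.569 m / 117 years = 0.0305 m/yr = 30.5 m/kyr

30.5 m/kyr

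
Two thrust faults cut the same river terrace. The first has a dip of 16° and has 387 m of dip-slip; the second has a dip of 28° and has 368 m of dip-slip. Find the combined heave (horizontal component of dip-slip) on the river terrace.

697 m

heave_A = 387 × cos(16°) = 372 m
heave_B = 368 × cos(28°) = 324.9 m
total = 372 + 324.9 = 697 m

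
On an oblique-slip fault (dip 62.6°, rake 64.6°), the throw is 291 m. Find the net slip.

dip-slip = throw / sin(dip) = 291 / sin(62.6°) = 327.8 m
net slip = dip-slip / sin(rake) = 327.8 / sin(64.6°) = 363 m

363 m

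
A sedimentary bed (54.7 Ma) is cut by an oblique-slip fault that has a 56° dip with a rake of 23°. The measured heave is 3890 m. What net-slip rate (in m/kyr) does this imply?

0.325 m/kyr

dip-slip = heave / cos(dip) = 3890 / cos(56°) = 6956 m
net slip = dip-slip / sin(rake) = 6956 / sin(23°) = 17800 m
rate = 17800 m / 54.7 Ma = 0.000325 m/yr = 0.325 m/kyr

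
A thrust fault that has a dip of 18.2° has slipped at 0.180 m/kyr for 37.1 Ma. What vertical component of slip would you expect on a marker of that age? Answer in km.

dip-slip = rate × time = 0.180 m/kyr × 37.1 Ma = 6678 m
throw = dip-slip × sin(dip) = 6678 × sin(18.2°) = 2090 m = 2.09 km

2.09 km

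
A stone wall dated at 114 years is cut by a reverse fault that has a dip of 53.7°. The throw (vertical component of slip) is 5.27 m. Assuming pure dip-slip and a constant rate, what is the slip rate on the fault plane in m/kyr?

dip-slip = throw / sin(dip) = 5.27 m / sin(53.7°) = 6.539 m
rate = 6.539 m / 114 years = 0.0574 m/yr = 57.4 m/kyr

57.4 m/kyr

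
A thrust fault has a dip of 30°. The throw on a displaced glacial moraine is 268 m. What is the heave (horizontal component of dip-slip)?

heave = throw / tan(dip) = 268 / tan(30°) = 464 m

464 m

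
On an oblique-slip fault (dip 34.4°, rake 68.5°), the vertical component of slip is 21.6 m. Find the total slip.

dip-slip = throw / sin(dip) = 21.6 / sin(34.4°) = 38.23 m
net slip = dip-slip / sin(rake) = 38.23 / sin(68.5°) = 41.1 m

41.1 m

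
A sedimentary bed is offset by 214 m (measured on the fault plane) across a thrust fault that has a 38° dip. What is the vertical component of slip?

132 m

throw = dip-slip × sin(dip) = 214 m × sin(38°) = 132 m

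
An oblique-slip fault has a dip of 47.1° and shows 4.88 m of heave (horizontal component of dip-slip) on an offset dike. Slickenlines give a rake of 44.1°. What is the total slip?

10.3 m

dip-slip = heave / cos(dip) = 4.88 / cos(47.1°) = 7.169 m
net slip = dip-slip / sin(rake) = 7.169 / sin(44.1°) = 10.3 m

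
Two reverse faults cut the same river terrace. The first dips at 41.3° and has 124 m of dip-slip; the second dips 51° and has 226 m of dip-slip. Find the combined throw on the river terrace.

throw_A = 124 × sin(41.3°) = 81.84 m
throw_B = 226 × sin(51°) = 175.6 m
total = 81.84 + 175.6 = 257 m

257 m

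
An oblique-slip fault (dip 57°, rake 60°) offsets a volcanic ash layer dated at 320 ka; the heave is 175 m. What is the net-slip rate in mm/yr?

1.16 mm/yr

dip-slip = heave / cos(dip) = 175 / cos(57°) = 321.3 m
net slip = dip-slip / sin(rake) = 321.3 / sin(60°) = 371 m
rate = 371 m / 320 ka = 0.00116 m/yr = 1.16 mm/yr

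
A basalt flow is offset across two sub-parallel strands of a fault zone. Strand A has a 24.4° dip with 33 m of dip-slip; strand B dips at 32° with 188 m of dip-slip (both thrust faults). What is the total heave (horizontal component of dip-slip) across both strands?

heave_A = 33 × cos(24.4°) = 30.05 m
heave_B = 188 × cos(32°) = 159.4 m
total = 30.05 + 159.4 = 189 m

189 m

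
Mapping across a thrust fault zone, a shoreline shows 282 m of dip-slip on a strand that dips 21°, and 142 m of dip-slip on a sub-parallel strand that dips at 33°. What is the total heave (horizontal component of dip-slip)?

heave_A = 282 × cos(21°) = 263.3 m
heave_B = 142 × cos(33°) = 119.1 m
total = 263.3 + 119.1 = 382 m

382 m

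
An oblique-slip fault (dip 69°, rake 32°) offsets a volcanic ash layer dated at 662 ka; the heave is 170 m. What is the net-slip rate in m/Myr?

dip-slip = heave / cos(dip) = 170 / cos(69°) = 474.4 m
net slip = dip-slip / sin(rake) = 474.4 / sin(32°) = 895.2 m
rate = 895.2 m / 662 ka = 0.00135 m/yr = 1350 m/Myr

1350 m/Myr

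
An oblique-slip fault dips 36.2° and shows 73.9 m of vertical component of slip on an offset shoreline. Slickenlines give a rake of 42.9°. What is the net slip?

dip-slip = throw / sin(dip) = 73.9 / sin(36.2°) = 125.1 m
net slip = dip-slip / sin(rake) = 125.1 / sin(42.9°) = 184 m

184 m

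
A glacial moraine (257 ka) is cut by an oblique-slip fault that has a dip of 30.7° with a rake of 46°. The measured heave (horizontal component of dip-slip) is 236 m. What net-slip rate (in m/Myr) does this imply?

dip-slip = heave / cos(dip) = 236 / cos(30.7°) = 274.5 m
net slip = dip-slip / sin(rake) = 274.5 / sin(46°) = 381.6 m
rate = 381.6 m / 257 ka = 0.00148 m/yr = 1480 m/Myr

1480 m/Myr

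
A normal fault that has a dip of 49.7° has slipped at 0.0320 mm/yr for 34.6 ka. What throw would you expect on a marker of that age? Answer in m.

0.844 m

dip-slip = rate × time = 0.0320 mm/yr × 34.6 ka = 1.107 m
throw = dip-slip × sin(dip) = 1.107 × sin(49.7°) = 0.844 m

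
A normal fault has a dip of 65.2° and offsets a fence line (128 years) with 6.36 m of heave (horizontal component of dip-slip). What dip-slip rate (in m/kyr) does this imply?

dip-slip = heave / cos(dip) = 6.36 m / cos(65.2°) = 15.16 m
rate = 15.16 m / 128 years = 0.118 m/yr = 118 m/kyr

118 m/kyr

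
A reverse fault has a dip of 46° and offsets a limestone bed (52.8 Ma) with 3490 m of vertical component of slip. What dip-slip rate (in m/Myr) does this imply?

dip-slip = throw / sin(dip) = 3490 m / sin(46°) = 4852 m
rate = 4852 m / 52.8 Ma = 0.0000919 m/yr = 91.9 m/Myr

91.9 m/Myr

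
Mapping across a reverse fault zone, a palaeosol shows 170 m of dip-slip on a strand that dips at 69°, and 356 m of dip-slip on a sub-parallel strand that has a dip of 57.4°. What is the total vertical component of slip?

throw_A = 170 × sin(69°) = 158.7 m
throw_B = 356 × sin(57.4°) = 299.9 m
total = 158.7 + 299.9 = 459 m

459 m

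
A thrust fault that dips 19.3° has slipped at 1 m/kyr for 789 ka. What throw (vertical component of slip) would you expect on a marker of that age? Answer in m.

dip-slip = rate × time = 1 m/kyr × 789 ka = 789 m
throw = dip-slip × sin(dip) = 789 × sin(19.3°) = 261 m

261 m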